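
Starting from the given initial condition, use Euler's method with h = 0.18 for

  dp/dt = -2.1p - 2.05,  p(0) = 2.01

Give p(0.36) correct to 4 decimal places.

0.1791

Euler: p_{n+1} = p_n + h·f(t_n, p_n).
t=0.000000, p=2.010000: f=-6.271000 → p ← 2.010000 + 0.18·(-6.271000) = 0.881220
t=0.180000, p=0.881220: f=-3.900562 → p ← 0.881220 + 0.18·(-3.900562) = 0.179119
p(0.36) ≈ 0.1791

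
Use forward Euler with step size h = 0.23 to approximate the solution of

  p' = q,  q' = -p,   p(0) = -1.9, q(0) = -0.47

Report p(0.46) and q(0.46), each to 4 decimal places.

Euler on (p,q): p_{n+1} = p_n + h·p', q_{n+1} = q_n + h·q'.
0.000000: (-1.900000, -0.470000); f=(-0.470000, 1.900000) → (-2.008100, -0.033000)
0.230000: (-2.008100, -0.033000); f=(-0.033000, 2.008100) → (-2.015690, 0.428863)
(p(0.46), q(0.46)) ≈ (-2.0157, 0.4289)

-2.0157, 0.4289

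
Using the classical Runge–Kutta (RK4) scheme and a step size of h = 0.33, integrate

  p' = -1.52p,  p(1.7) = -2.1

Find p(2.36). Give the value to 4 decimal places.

-0.7707

RK4: k1 = f(x_n, p_n); k2 = f(x_n + h/2, p_n + (h/2)·k1); k3 = f(x_n + h/2, p_n + (h/2)·k2); k4 = f(x_n + h, p_n + h·k3); p_{n+1} = p_n + (h/6)·(k1 + 2k2 + 2k3 + k4).
x=1.700000, p=-2.100000:
  k1 = f(1.700000, -2.100000) = 3.192000
  k2 = f(1.865000, -1.573320) = 2.391446
  k3 = f(1.865000, -1.705411) = 2.592225
  k4 = f(2.030000, -1.244566) = 1.891740
  p ← -2.100000 + (0.33/6)·(k1 + 2k2 + 2k3 + k4) = -1.272190
x=2.030000, p=-1.272190:
  k1 = f(2.030000, -1.272190) = 1.933729
  k2 = f(2.195000, -0.953125) = 1.448750
  k3 = f(2.195000, -1.033147) = 1.570383
  k4 = f(2.360000, -0.753964) = 1.146025
  p ← -1.272190 + (0.33/6)·(k1 + 2k2 + 2k3 + k4) = -0.770699
p(2.36) ≈ -0.7707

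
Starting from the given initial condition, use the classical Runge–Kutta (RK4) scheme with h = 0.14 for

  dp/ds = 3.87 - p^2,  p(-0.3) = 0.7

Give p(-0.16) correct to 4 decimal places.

RK4: k1 = f(s_n, p_n); k2 = f(s_n + h/2, p_n + (h/2)·k1); k3 = f(s_n + h/2, p_n + (h/2)·k2); k4 = f(s_n + h, p_n + h·k3); p_{n+1} = p_n + (h/6)·(k1 + 2k2 + 2k3 + k4).
s=-0.300000, p=0.700000:
  k1 = f(-0.300000, 0.700000) = 3.380000
  k2 = f(-0.230000, 0.936600) = 2.992780
  k3 = f(-0.230000, 0.909495) = 3.042820
  k4 = f(-0.160000, 1.125995) = 2.602136
  p ← 0.700000 + (0.14/6)·(k1 + 2k2 + 2k3 + k4) = 1.121245
p(-0.16) ≈ 1.1212

1.1212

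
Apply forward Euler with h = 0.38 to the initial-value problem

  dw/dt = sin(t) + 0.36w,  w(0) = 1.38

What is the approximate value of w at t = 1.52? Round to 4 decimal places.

3.1297

Euler: w_{n+1} = w_n + h·f(t_n, w_n).
t=0.000000, w=1.380000: f=0.496800 → w ← 1.380000 + 0.38·0.496800 = 1.568784
t=0.380000, w=1.568784: f=0.935683 → w ← 1.568784 + 0.38·0.935683 = 1.924343
t=0.760000, w=1.924343: f=1.381685 → w ← 1.924343 + 0.38·1.381685 = 2.449384
t=1.140000, w=2.449384: f=1.790412 → w ← 2.449384 + 0.38·1.790412 = 3.129740
w(1.52) ≈ 3.1297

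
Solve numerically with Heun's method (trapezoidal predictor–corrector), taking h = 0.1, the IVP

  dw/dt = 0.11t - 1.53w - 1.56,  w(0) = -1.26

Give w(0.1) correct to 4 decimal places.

-1.2255

Heun: k1 = f(t_n, w_n); k2 = f(t_n + h, w_n + h·k1); w_{n+1} = w_n + (h/2)·(k1 + k2).
t=0.000000, w=-1.260000:
  k1 = f(0.000000, -1.260000) = 0.367800
  k2 = f(0.100000, -1.223220) = 0.322527
  w ← -1.260000 + (0.1/2)·(0.367800 + 0.322527) = -1.225484
w(0.1) ≈ -1.2255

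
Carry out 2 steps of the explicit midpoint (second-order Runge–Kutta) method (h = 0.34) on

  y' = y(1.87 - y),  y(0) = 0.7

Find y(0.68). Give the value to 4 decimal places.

Midpoint: k1 = f(t_n, y_n); k2 = f(t_n + h/2, y_n + (h/2)·k1); y_{n+1} = y_n + h·k2.
t=0.000000, y=0.700000:
  k1 = f(0.000000, 0.700000) = 0.819000
  k2 = f(0.170000, 0.839230) = 0.865053
  y ← 0.700000 + 0.34·0.865053 = 0.994118
t=0.340000, y=0.994118:
  k1 = f(0.340000, 0.994118) = 0.870730
  k2 = f(0.510000, 1.142142) = 0.831317
  y ← 0.994118 + 0.34·0.831317 = 1.276766
y(0.68) ≈ 1.2768

1.2768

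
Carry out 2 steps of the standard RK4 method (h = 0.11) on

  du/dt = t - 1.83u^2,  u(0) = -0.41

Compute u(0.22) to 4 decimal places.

RK4: k1 = f(t_n, u_n); k2 = f(t_n + h/2, u_n + (h/2)·k1); k3 = f(t_n + h/2, u_n + (h/2)·k2); k4 = f(t_n + h, u_n + h·k3); u_{n+1} = u_n + (h/6)·(k1 + 2k2 + 2k3 + k4).
t=0.000000, u=-0.410000:
  k1 = f(0.000000, -0.410000) = -0.307623
  k2 = f(0.055000, -0.426919) = -0.278536
  k3 = f(0.055000, -0.425319) = -0.276041
  k4 = f(0.110000, -0.440364) = -0.244875
  u ← -0.410000 + (0.11/6)·(k1 + 2k2 + 2k3 + k4) = -0.440464
t=0.110000, u=-0.440464:
  k1 = f(0.110000, -0.440464) = -0.245035
  k2 = f(0.165000, -0.453941) = -0.212093
  k3 = f(0.165000, -0.452129) = -0.209089
  k4 = f(0.220000, -0.463463) = -0.173081
  u ← -0.440464 + (0.11/6)·(k1 + 2k2 + 2k3 + k4) = -0.463572
u(0.22) ≈ -0.4636

-0.4636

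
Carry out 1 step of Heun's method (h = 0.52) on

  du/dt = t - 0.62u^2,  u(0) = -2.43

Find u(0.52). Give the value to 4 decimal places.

-6.2742

Heun: k1 = f(t_n, u_n); k2 = f(t_n + h, u_n + h·k1); u_{n+1} = u_n + (h/2)·(k1 + k2).
t=0.000000, u=-2.430000:
  k1 = f(0.000000, -2.430000) = -3.661038
  k2 = f(0.520000, -4.333740) = -11.124406
  u ← -2.430000 + (0.52/2)·(-3.661038 + (-11.124406)) = -6.274215
u(0.52) ≈ -6.2742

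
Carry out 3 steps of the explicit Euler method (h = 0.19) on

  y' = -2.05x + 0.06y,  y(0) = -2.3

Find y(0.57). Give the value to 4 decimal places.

-2.6024

Euler: y_{n+1} = y_n + h·f(x_n, y_n).
x=0.000000, y=-2.300000: f=-0.138000 → y ← -2.300000 + 0.19·(-0.138000) = -2.326220
x=0.190000, y=-2.326220: f=-0.529073 → y ← -2.326220 + 0.19·(-0.529073) = -2.426744
x=0.380000, y=-2.426744: f=-0.924605 → y ← -2.426744 + 0.19·(-0.924605) = -2.602419
y(0.57) ≈ -2.6024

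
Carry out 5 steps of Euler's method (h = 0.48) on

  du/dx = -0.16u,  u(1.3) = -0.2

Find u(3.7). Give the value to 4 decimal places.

-0.1341

Euler: u_{n+1} = u_n + h·f(x_n, u_n).
x=1.300000, u=-0.200000: f=0.032000 → u ← -0.200000 + 0.48·0.032000 = -0.184640
x=1.780000, u=-0.184640: f=0.029542 → u ← -0.184640 + 0.48·0.029542 = -0.170460
x=2.260000, u=-0.170460: f=0.027274 → u ← -0.170460 + 0.48·0.027274 = -0.157368
x=2.740000, u=-0.157368: f=0.025179 → u ← -0.157368 + 0.48·0.025179 = -0.145282
x=3.220000, u=-0.145282: f=0.023245 → u ← -0.145282 + 0.48·0.023245 = -0.134125
u(3.7) ≈ -0.1341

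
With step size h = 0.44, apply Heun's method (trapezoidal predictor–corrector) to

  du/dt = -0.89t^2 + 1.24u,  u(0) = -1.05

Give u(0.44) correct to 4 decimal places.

Heun: k1 = f(t_n, u_n); k2 = f(t_n + h, u_n + h·k1); u_{n+1} = u_n + (h/2)·(k1 + k2).
t=0.000000, u=-1.050000:
  k1 = f(0.000000, -1.050000) = -1.302000
  k2 = f(0.440000, -1.622880) = -2.184675
  u ← -1.050000 + (0.44/2)·(-1.302000 + (-2.184675)) = -1.817069
u(0.44) ≈ -1.8171

-1.8171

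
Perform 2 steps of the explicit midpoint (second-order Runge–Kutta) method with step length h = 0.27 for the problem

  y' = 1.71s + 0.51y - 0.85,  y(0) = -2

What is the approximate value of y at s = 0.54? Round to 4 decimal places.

Midpoint: k1 = f(s_n, y_n); k2 = f(s_n + h/2, y_n + (h/2)·k1); y_{n+1} = y_n + h·k2.
s=0.000000, y=-2.000000:
  k1 = f(0.000000, -2.000000) = -1.870000
  k2 = f(0.135000, -2.252450) = -1.767899
  y ← -2.000000 + 0.27·(-1.767899) = -2.477333
s=0.270000, y=-2.477333:
  k1 = f(0.270000, -2.477333) = -1.651740
  k2 = f(0.405000, -2.700318) = -1.534612
  y ← -2.477333 + 0.27·(-1.534612) = -2.891678
y(0.54) ≈ -2.8917

-2.8917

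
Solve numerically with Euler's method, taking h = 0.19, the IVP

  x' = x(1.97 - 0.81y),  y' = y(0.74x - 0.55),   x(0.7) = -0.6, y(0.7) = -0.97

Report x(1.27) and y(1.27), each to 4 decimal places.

-2.0056, -0.4244

Euler on (x,y): x_{n+1} = x_n + h·x', y_{n+1} = y_n + h·y'.
0.700000: (-0.600000, -0.970000); f=(-1.653420, 0.964180) → (-0.914150, -0.786806)
0.890000: (-0.914150, -0.786806); f=(-2.383474, 0.964994) → (-1.367010, -0.603457)
1.080000: (-1.367010, -0.603457); f=(-3.361204, 0.942351) → (-2.005639, -0.424410)
(x(1.27), y(1.27)) ≈ (-2.0056, -0.4244)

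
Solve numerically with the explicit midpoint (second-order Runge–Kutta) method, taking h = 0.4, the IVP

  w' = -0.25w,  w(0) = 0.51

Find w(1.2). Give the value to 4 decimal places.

Midpoint: k1 = f(s_n, w_n); k2 = f(s_n + h/2, w_n + (h/2)·k1); w_{n+1} = w_n + h·k2.
s=0.000000, w=0.510000:
  k1 = f(0.000000, 0.510000) = -0.127500
  k2 = f(0.200000, 0.484500) = -0.121125
  w ← 0.510000 + 0.4·(-0.121125) = 0.461550
s=0.400000, w=0.461550:
  k1 = f(0.400000, 0.461550) = -0.115388
  k2 = f(0.600000, 0.438473) = -0.109618
  w ← 0.461550 + 0.4·(-0.109618) = 0.417703
s=0.800000, w=0.417703:
  k1 = f(0.800000, 0.417703) = -0.104426
  k2 = f(1.000000, 0.396818) = -0.099204
  w ← 0.417703 + 0.4·(-0.099204) = 0.378021
w(1.2) ≈ 0.3780

0.3780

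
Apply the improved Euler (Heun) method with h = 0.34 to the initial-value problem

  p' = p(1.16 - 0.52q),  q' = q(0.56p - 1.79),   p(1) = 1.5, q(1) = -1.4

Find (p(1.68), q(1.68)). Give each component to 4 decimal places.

Heun on (p,q): k1 = f(s_n, state_n); k2 = f(s_n + h, state_n + h·k1); state_{n+1} = state_n + (h/2)·(k1 + k2).
1.000000: (1.500000, -1.400000)
  k1 = (2.832000, 1.330000)
  predictor → (2.462880, -0.947800)
  k2 = (4.070786, 0.389344)
  → (2.673474, -1.107712)
1.340000: (2.673474, -1.107712)
  k1 = (4.641177, 0.324399)
  predictor → (4.251474, -0.997416)
  k2 = (7.136763, -0.589299)
  → (4.675723, -1.152745)
(p(1.68), q(1.68)) ≈ (4.6757, -1.1527)

4.6757, -1.1527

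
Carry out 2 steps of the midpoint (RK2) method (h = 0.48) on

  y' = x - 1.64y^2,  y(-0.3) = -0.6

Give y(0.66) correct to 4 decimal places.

Midpoint: k1 = f(x_n, y_n); k2 = f(x_n + h/2, y_n + (h/2)·k1); y_{n+1} = y_n + h·k2.
x=-0.300000, y=-0.600000:
  k1 = f(-0.300000, -0.600000) = -0.890400
  k2 = f(-0.060000, -0.813696) = -1.145846
  y ← -0.600000 + 0.48·(-1.145846) = -1.150006
x=0.180000, y=-1.150006:
  k1 = f(0.180000, -1.150006) = -1.988923
  k2 = f(0.420000, -1.627348) = -3.923146
  y ← -1.150006 + 0.48·(-3.923146) = -3.033116
y(0.66) ≈ -3.0331

-3.0331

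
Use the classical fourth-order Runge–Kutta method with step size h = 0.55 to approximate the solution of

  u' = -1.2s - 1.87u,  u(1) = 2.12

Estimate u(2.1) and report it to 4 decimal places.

-0.6810

RK4: k1 = f(s_n, u_n); k2 = f(s_n + h/2, u_n + (h/2)·k1); k3 = f(s_n + h/2, u_n + (h/2)·k2); k4 = f(s_n + h, u_n + h·k3); u_{n+1} = u_n + (h/6)·(k1 + 2k2 + 2k3 + k4).
s=1.000000, u=2.120000:
  k1 = f(1.000000, 2.120000) = -5.164400
  k2 = f(1.275000, 0.699790) = -2.838607
  k3 = f(1.275000, 1.339383) = -4.034646
  k4 = f(1.550000, -0.099055) = -1.674766
  u ← 2.120000 + (0.55/6)·(k1 + 2k2 + 2k3 + k4) = 0.232980
s=1.550000, u=0.232980:
  k1 = f(1.550000, 0.232980) = -2.295672
  k2 = f(1.825000, -0.398330) = -1.445123
  k3 = f(1.825000, -0.164429) = -1.882518
  k4 = f(2.100000, -0.802405) = -1.019503
  u ← 0.232980 + (0.55/6)·(k1 + 2k2 + 2k3 + k4) = -0.680979
u(2.1) ≈ -0.6810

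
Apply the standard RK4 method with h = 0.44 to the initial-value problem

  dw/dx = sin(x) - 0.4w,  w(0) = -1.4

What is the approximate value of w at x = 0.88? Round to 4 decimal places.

RK4: k1 = f(x_n, w_n); k2 = f(x_n + h/2, w_n + (h/2)·k1); k3 = f(x_n + h/2, w_n + (h/2)·k2); k4 = f(x_n + h, w_n + h·k3); w_{n+1} = w_n + (h/6)·(k1 + 2k2 + 2k3 + k4).
x=0.000000, w=-1.400000:
  k1 = f(0.000000, -1.400000) = 0.560000
  k2 = f(0.220000, -1.276800) = 0.728950
  k3 = f(0.220000, -1.239631) = 0.714082
  k4 = f(0.440000, -1.085804) = 0.860261
  w ← -1.400000 + (0.44/6)·(k1 + 2k2 + 2k3 + k4) = -1.084203
x=0.440000, w=-1.084203:
  k1 = f(0.440000, -1.084203) = 0.859621
  k2 = f(0.660000, -0.895086) = 0.971151
  k3 = f(0.660000, -0.870550) = 0.961337
  k4 = f(0.880000, -0.661215) = 1.035225
  w ← -1.084203 + (0.44/6)·(k1 + 2k2 + 2k3 + k4) = -0.661816
w(0.88) ≈ -0.6618

-0.6618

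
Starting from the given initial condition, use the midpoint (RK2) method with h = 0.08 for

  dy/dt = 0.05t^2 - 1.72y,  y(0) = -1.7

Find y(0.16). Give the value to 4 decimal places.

Midpoint: k1 = f(t_n, y_n); k2 = f(t_n + h/2, y_n + (h/2)·k1); y_{n+1} = y_n + h·k2.
t=0.000000, y=-1.700000:
  k1 = f(0.000000, -1.700000) = 2.924000
  k2 = f(0.040000, -1.583040) = 2.722909
  y ← -1.700000 + 0.08·2.722909 = -1.482167
t=0.080000, y=-1.482167:
  k1 = f(0.080000, -1.482167) = 2.549648
  k2 = f(0.120000, -1.380181) = 2.374632
  y ← -1.482167 + 0.08·2.374632 = -1.292197
y(0.16) ≈ -1.2922

-1.2922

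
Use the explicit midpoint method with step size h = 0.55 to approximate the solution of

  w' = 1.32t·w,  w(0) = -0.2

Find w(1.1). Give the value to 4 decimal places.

-0.4123

Midpoint: k1 = f(t_n, w_n); k2 = f(t_n + h/2, w_n + (h/2)·k1); w_{n+1} = w_n + h·k2.
t=0.000000, w=-0.200000:
  k1 = f(0.000000, -0.200000) = 0.000000
  k2 = f(0.275000, -0.200000) = -0.072600
  w ← -0.200000 + 0.55·(-0.072600) = -0.239930
t=0.550000, w=-0.239930:
  k1 = f(0.550000, -0.239930) = -0.174189
  k2 = f(0.825000, -0.287832) = -0.313449
  w ← -0.239930 + 0.55·(-0.313449) = -0.412327
w(1.1) ≈ -0.4123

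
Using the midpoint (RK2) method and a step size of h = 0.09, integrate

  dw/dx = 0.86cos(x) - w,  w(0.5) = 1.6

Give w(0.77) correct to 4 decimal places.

1.3842

Midpoint: k1 = f(x_n, w_n); k2 = f(x_n + h/2, w_n + (h/2)·k1); w_{n+1} = w_n + h·k2.
x=0.500000, w=1.600000:
  k1 = f(0.500000, 1.600000) = -0.845279
  k2 = f(0.545000, 1.561962) = -0.826553
  w ← 1.600000 + 0.09·(-0.826553) = 1.525610
x=0.590000, w=1.525610:
  k1 = f(0.590000, 1.525610) = -0.811001
  k2 = f(0.635000, 1.489115) = -0.796754
  w ← 1.525610 + 0.09·(-0.796754) = 1.453902
x=0.680000, w=1.453902:
  k1 = f(0.680000, 1.453902) = -0.785190
  k2 = f(0.725000, 1.418569) = -0.774859
  w ← 1.453902 + 0.09·(-0.774859) = 1.384165
w(0.77) ≈ 1.3842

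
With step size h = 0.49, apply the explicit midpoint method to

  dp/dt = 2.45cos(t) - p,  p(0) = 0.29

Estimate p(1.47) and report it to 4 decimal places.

Midpoint: k1 = f(t_n, p_n); k2 = f(t_n + h/2, p_n + (h/2)·k1); p_{n+1} = p_n + h·k2.
t=0.000000, p=0.290000:
  k1 = f(0.000000, 0.290000) = 2.160000
  k2 = f(0.245000, 0.819200) = 1.557636
  p ← 0.290000 + 0.49·1.557636 = 1.053242
t=0.490000, p=1.053242:
  k1 = f(0.490000, 1.053242) = 1.108474
  k2 = f(0.735000, 1.324818) = 0.492667
  p ← 1.053242 + 0.49·0.492667 = 1.294649
t=0.980000, p=1.294649:
  k1 = f(0.980000, 1.294649) = 0.070056
  k2 = f(1.225000, 1.311813) = -0.481395
  p ← 1.294649 + 0.49·(-0.481395) = 1.058765
p(1.47) ≈ 1.0588

1.0588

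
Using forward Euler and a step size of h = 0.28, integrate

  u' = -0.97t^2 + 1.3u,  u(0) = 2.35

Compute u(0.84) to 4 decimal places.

Euler: u_{n+1} = u_n + h·f(t_n, u_n).
t=0.000000, u=2.350000: f=3.055000 → u ← 2.350000 + 0.28·3.055000 = 3.205400
t=0.280000, u=3.205400: f=4.090972 → u ← 3.205400 + 0.28·4.090972 = 4.350872
t=0.560000, u=4.350872: f=5.351942 → u ← 4.350872 + 0.28·5.351942 = 5.849416
u(0.84) ≈ 5.8494

5.8494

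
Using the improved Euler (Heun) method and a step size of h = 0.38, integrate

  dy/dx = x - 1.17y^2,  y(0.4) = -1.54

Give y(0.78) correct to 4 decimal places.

Heun: k1 = f(x_n, y_n); k2 = f(x_n + h, y_n + h·k1); y_{n+1} = y_n + (h/2)·(k1 + k2).
x=0.400000, y=-1.540000:
  k1 = f(0.400000, -1.540000) = -2.374772
  k2 = f(0.780000, -2.442413) = -6.199498
  y ← -1.540000 + (0.38/2)·(-2.374772 + (-6.199498)) = -3.169111
y(0.78) ≈ -3.1691

-3.1691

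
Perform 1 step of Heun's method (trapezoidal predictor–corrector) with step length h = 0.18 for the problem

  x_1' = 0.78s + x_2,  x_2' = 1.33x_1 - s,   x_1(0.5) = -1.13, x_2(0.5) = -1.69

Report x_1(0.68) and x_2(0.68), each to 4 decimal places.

-1.3838, -2.0947

Heun on (x_1,x_2): k1 = f(s_n, state_n); k2 = f(s_n + h, state_n + h·k1); state_{n+1} = state_n + (h/2)·(k1 + k2).
0.500000: (-1.130000, -1.690000)
  k1 = (-1.300000, -2.002900)
  predictor → (-1.364000, -2.050522)
  k2 = (-1.520122, -2.494120)
  → (-1.383811, -2.094732)
(x_1(0.68), x_2(0.68)) ≈ (-1.3838, -2.0947)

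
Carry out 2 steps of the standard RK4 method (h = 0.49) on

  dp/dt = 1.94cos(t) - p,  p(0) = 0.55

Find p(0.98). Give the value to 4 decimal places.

RK4: k1 = f(t_n, p_n); k2 = f(t_n + h/2, p_n + (h/2)·k1); k3 = f(t_n + h/2, p_n + (h/2)·k2); k4 = f(t_n + h, p_n + h·k3); p_{n+1} = p_n + (h/6)·(k1 + 2k2 + 2k3 + k4).
t=0.000000, p=0.550000:
  k1 = f(0.000000, 0.550000) = 1.390000
  k2 = f(0.245000, 0.890550) = 0.991516
  k3 = f(0.245000, 0.792922) = 1.089145
  k4 = f(0.490000, 1.083681) = 0.628045
  p ← 0.550000 + (0.49/6)·(k1 + 2k2 + 2k3 + k4) = 1.054648
t=0.490000, p=1.054648:
  k1 = f(0.490000, 1.054648) = 0.657077
  k2 = f(0.735000, 1.215632) = 0.223519
  k3 = f(0.735000, 1.109411) = 0.329741
  k4 = f(0.980000, 1.216221) = -0.135598
  p ← 1.054648 + (0.49/6)·(k1 + 2k2 + 2k3 + k4) = 1.187602
p(0.98) ≈ 1.1876

1.1876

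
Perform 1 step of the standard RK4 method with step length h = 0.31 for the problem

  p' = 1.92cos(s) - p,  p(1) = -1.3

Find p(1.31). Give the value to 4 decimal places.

-0.7514

RK4: k1 = f(s_n, p_n); k2 = f(s_n + h/2, p_n + (h/2)·k1); k3 = f(s_n + h/2, p_n + (h/2)·k2); k4 = f(s_n + h, p_n + h·k3); p_{n+1} = p_n + (h/6)·(k1 + 2k2 + 2k3 + k4).
s=1.000000, p=-1.300000:
  k1 = f(1.000000, -1.300000) = 2.337380
  k2 = f(1.155000, -0.937706) = 1.713230
  k3 = f(1.155000, -1.034449) = 1.809973
  k4 = f(1.310000, -0.738908) = 1.233980
  p ← -1.300000 + (0.31/6)·(k1 + 2k2 + 2k3 + k4) = -0.751415
p(1.31) ≈ -0.7514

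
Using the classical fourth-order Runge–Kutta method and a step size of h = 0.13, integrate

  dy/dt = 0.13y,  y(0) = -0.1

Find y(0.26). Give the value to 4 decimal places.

RK4: k1 = f(t_n, y_n); k2 = f(t_n + h/2, y_n + (h/2)·k1); k3 = f(t_n + h/2, y_n + (h/2)·k2); k4 = f(t_n + h, y_n + h·k3); y_{n+1} = y_n + (h/6)·(k1 + 2k2 + 2k3 + k4).
t=0.000000, y=-0.100000:
  k1 = f(0.000000, -0.100000) = -0.013000
  k2 = f(0.065000, -0.100845) = -0.013110
  k3 = f(0.065000, -0.100852) = -0.013111
  k4 = f(0.130000, -0.101704) = -0.013222
  y ← -0.100000 + (0.13/6)·(k1 + 2k2 + 2k3 + k4) = -0.101704
t=0.130000, y=-0.101704:
  k1 = f(0.130000, -0.101704) = -0.013222
  k2 = f(0.195000, -0.102564) = -0.013333
  k3 = f(0.195000, -0.102571) = -0.013334
  k4 = f(0.260000, -0.103438) = -0.013447
  y ← -0.101704 + (0.13/6)·(k1 + 2k2 + 2k3 + k4) = -0.103438
y(0.26) ≈ -0.1034

-0.1034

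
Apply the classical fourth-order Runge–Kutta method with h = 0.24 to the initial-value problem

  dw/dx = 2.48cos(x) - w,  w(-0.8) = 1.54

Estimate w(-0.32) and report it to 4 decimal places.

1.7558

RK4: k1 = f(x_n, w_n); k2 = f(x_n + h/2, w_n + (h/2)·k1); k3 = f(x_n + h/2, w_n + (h/2)·k2); k4 = f(x_n + h, w_n + h·k3); w_{n+1} = w_n + (h/6)·(k1 + 2k2 + 2k3 + k4).
x=-0.800000, w=1.540000:
  k1 = f(-0.800000, 1.540000) = 0.187833
  k2 = f(-0.680000, 1.562540) = 0.365840
  k3 = f(-0.680000, 1.583901) = 0.344479
  k4 = f(-0.560000, 1.622675) = 0.478518
  w ← 1.540000 + (0.24/6)·(k1 + 2k2 + 2k3 + k4) = 1.623480
x=-0.560000, w=1.623480:
  k1 = f(-0.560000, 1.623480) = 0.477713
  k2 = f(-0.440000, 1.680805) = 0.562979
  k3 = f(-0.440000, 1.691037) = 0.552747
  k4 = f(-0.320000, 1.756139) = 0.597965
  w ← 1.623480 + (0.24/6)·(k1 + 2k2 + 2k3 + k4) = 1.755765
w(-0.32) ≈ 1.7558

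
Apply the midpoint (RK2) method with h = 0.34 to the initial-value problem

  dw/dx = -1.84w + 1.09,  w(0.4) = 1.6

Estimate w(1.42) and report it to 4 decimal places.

0.7791

Midpoint: k1 = f(x_n, w_n); k2 = f(x_n + h/2, w_n + (h/2)·k1); w_{n+1} = w_n + h·k2.
x=0.400000, w=1.600000:
  k1 = f(0.400000, 1.600000) = -1.854000
  k2 = f(0.570000, 1.284820) = -1.274069
  w ← 1.600000 + 0.34·(-1.274069) = 1.166817
x=0.740000, w=1.166817:
  k1 = f(0.740000, 1.166817) = -1.056943
  k2 = f(0.910000, 0.987136) = -0.726331
  w ← 1.166817 + 0.34·(-0.726331) = 0.919864
x=1.080000, w=0.919864:
  k1 = f(1.080000, 0.919864) = -0.602550
  k2 = f(1.250000, 0.817431) = -0.414072
  w ← 0.919864 + 0.34·(-0.414072) = 0.779080
w(1.42) ≈ 0.7791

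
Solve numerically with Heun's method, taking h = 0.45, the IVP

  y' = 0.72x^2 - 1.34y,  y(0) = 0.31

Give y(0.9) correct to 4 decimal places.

0.2671

Heun: k1 = f(x_n, y_n); k2 = f(x_n + h, y_n + h·k1); y_{n+1} = y_n + (h/2)·(k1 + k2).
x=0.000000, y=0.310000:
  k1 = f(0.000000, 0.310000) = -0.415400
  k2 = f(0.450000, 0.123070) = -0.019114
  y ← 0.310000 + (0.45/2)·(-0.415400 + (-0.019114)) = 0.212234
x=0.450000, y=0.212234:
  k1 = f(0.450000, 0.212234) = -0.138594
  k2 = f(0.900000, 0.149867) = 0.382378
  y ← 0.212234 + (0.45/2)·(-0.138594 + 0.382378) = 0.267086
y(0.9) ≈ 0.2671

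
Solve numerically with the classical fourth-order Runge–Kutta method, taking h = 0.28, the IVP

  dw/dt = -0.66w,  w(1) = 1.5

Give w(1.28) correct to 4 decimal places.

RK4: k1 = f(t_n, w_n); k2 = f(t_n + h/2, w_n + (h/2)·k1); k3 = f(t_n + h/2, w_n + (h/2)·k2); k4 = f(t_n + h, w_n + h·k3); w_{n+1} = w_n + (h/6)·(k1 + 2k2 + 2k3 + k4).
t=1.000000, w=1.500000:
  k1 = f(1.000000, 1.500000) = -0.990000
  k2 = f(1.140000, 1.361400) = -0.898524
  k3 = f(1.140000, 1.374207) = -0.906976
  k4 = f(1.280000, 1.246047) = -0.822391
  w ← 1.500000 + (0.28/6)·(k1 + 2k2 + 2k3 + k4) = 1.246908
w(1.28) ≈ 1.2469

1.2469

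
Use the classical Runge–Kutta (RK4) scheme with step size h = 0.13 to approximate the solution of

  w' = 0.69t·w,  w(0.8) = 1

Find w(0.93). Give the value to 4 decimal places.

1.0807

RK4: k1 = f(t_n, w_n); k2 = f(t_n + h/2, w_n + (h/2)·k1); k3 = f(t_n + h/2, w_n + (h/2)·k2); k4 = f(t_n + h, w_n + h·k3); w_{n+1} = w_n + (h/6)·(k1 + 2k2 + 2k3 + k4).
t=0.800000, w=1.000000:
  k1 = f(0.800000, 1.000000) = 0.552000
  k2 = f(0.865000, 1.035880) = 0.618265
  k3 = f(0.865000, 1.040187) = 0.620836
  k4 = f(0.930000, 1.080709) = 0.693491
  w ← 1.000000 + (0.13/6)·(k1 + 2k2 + 2k3 + k4) = 1.080680
w(0.93) ≈ 1.0807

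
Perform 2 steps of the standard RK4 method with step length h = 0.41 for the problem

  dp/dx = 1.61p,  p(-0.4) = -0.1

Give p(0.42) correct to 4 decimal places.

-0.3740

RK4: k1 = f(x_n, p_n); k2 = f(x_n + h/2, p_n + (h/2)·k1); k3 = f(x_n + h/2, p_n + (h/2)·k2); k4 = f(x_n + h, p_n + h·k3); p_{n+1} = p_n + (h/6)·(k1 + 2k2 + 2k3 + k4).
x=-0.400000, p=-0.100000:
  k1 = f(-0.400000, -0.100000) = -0.161000
  k2 = f(-0.195000, -0.133005) = -0.214138
  k3 = f(-0.195000, -0.143898) = -0.231676
  k4 = f(0.010000, -0.194987) = -0.313930
  p ← -0.100000 + (0.41/6)·(k1 + 2k2 + 2k3 + k4) = -0.193381
x=0.010000, p=-0.193381:
  k1 = f(0.010000, -0.193381) = -0.311344
  k2 = f(0.215000, -0.257207) = -0.414103
  k3 = f(0.215000, -0.278273) = -0.448019
  k4 = f(0.420000, -0.377069) = -0.607081
  p ← -0.193381 + (0.41/6)·(k1 + 2k2 + 2k3 + k4) = -0.373964
p(0.42) ≈ -0.3740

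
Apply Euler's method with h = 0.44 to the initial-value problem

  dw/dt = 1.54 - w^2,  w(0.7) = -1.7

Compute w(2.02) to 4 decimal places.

Euler: w_{n+1} = w_n + h·f(t_n, w_n).
t=0.700000, w=-1.700000: f=-1.350000 → w ← -1.700000 + 0.44·(-1.350000) = -2.294000
t=1.140000, w=-2.294000: f=-3.722436 → w ← -2.294000 + 0.44·(-3.722436) = -3.931872
t=1.580000, w=-3.931872: f=-13.919616 → w ← -3.931872 + 0.44·(-13.919616) = -10.056503
w(2.02) ≈ -10.0565

-10.0565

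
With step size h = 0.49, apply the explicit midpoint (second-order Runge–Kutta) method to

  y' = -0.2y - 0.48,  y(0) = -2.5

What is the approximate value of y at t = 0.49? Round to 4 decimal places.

Midpoint: k1 = f(t_n, y_n); k2 = f(t_n + h/2, y_n + (h/2)·k1); y_{n+1} = y_n + h·k2.
t=0.000000, y=-2.500000:
  k1 = f(0.000000, -2.500000) = 0.020000
  k2 = f(0.245000, -2.495100) = 0.019020
  y ← -2.500000 + 0.49·0.019020 = -2.490680
y(0.49) ≈ -2.4907

-2.4907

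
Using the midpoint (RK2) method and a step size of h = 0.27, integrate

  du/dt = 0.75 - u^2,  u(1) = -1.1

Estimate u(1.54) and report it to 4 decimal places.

Midpoint: k1 = f(t_n, u_n); k2 = f(t_n + h/2, u_n + (h/2)·k1); u_{n+1} = u_n + h·k2.
t=1.000000, u=-1.100000:
  k1 = f(1.000000, -1.100000) = -0.460000
  k2 = f(1.135000, -1.162100) = -0.600476
  u ← -1.100000 + 0.27·(-0.600476) = -1.262129
t=1.270000, u=-1.262129:
  k1 = f(1.270000, -1.262129) = -0.842969
  k2 = f(1.405000, -1.375929) = -1.143182
  u ← -1.262129 + 0.27·(-1.143182) = -1.570788
u(1.54) ≈ -1.5708

-1.5708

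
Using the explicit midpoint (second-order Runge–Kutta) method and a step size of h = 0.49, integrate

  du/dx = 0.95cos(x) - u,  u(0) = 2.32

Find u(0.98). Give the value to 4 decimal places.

1.3783

Midpoint: k1 = f(x_n, u_n); k2 = f(x_n + h/2, u_n + (h/2)·k1); u_{n+1} = u_n + h·k2.
x=0.000000, u=2.320000:
  k1 = f(0.000000, 2.320000) = -1.370000
  k2 = f(0.245000, 1.984350) = -1.062720
  u ← 2.320000 + 0.49·(-1.062720) = 1.799267
x=0.490000, u=1.799267:
  k1 = f(0.490000, 1.799267) = -0.961051
  k2 = f(0.735000, 1.563810) = -0.859071
  u ← 1.799267 + 0.49·(-0.859071) = 1.378323
u(0.98) ≈ 1.3783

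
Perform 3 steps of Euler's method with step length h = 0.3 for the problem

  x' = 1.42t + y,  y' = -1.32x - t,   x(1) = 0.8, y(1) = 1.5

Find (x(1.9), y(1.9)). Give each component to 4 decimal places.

3.1252, -1.6384

Euler on (x,y): x_{n+1} = x_n + h·x', y_{n+1} = y_n + h·y'.
1.000000: (0.800000, 1.500000); f=(2.920000, -2.056000) → (1.676000, 0.883200)
1.300000: (1.676000, 0.883200); f=(2.729200, -3.512320) → (2.494760, -0.170496)
1.600000: (2.494760, -0.170496); f=(2.101504, -4.893083) → (3.125211, -1.638421)
(x(1.9), y(1.9)) ≈ (3.1252, -1.6384)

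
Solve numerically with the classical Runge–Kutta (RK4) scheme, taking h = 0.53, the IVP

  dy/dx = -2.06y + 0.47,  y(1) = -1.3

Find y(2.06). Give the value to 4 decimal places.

RK4: k1 = f(x_n, y_n); k2 = f(x_n + h/2, y_n + (h/2)·k1); k3 = f(x_n + h/2, y_n + (h/2)·k2); k4 = f(x_n + h, y_n + h·k3); y_{n+1} = y_n + (h/6)·(k1 + 2k2 + 2k3 + k4).
x=1.000000, y=-1.300000:
  k1 = f(1.000000, -1.300000) = 3.148000
  k2 = f(1.265000, -0.465780) = 1.429507
  k3 = f(1.265000, -0.921181) = 2.367632
  k4 = f(1.530000, -0.045155) = 0.563019
  y ← -1.300000 + (0.53/6)·(k1 + 2k2 + 2k3 + k4) = -0.301365
x=1.530000, y=-0.301365:
  k1 = f(1.530000, -0.301365) = 1.090813
  k2 = f(1.795000, -0.012300) = 0.495338
  k3 = f(1.795000, -0.170101) = 0.820408
  k4 = f(2.060000, 0.133451) = 0.195092
  y ← -0.301365 + (0.53/6)·(k1 + 2k2 + 2k3 + k4) = 0.044671
y(2.06) ≈ 0.0447

0.0447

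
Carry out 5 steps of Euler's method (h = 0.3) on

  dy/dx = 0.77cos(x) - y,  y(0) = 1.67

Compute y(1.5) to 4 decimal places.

Euler: y_{n+1} = y_n + h·f(x_n, y_n).
x=0.000000, y=1.670000: f=-0.900000 → y ← 1.670000 + 0.3·(-0.900000) = 1.400000
x=0.300000, y=1.400000: f=-0.664391 → y ← 1.400000 + 0.3·(-0.664391) = 1.200683
x=0.600000, y=1.200683: f=-0.565174 → y ← 1.200683 + 0.3·(-0.565174) = 1.031130
x=0.900000, y=1.031130: f=-0.552491 → y ← 1.031130 + 0.3·(-0.552491) = 0.865383
x=1.200000, y=0.865383: f=-0.586368 → y ← 0.865383 + 0.3·(-0.586368) = 0.689473
y(1.5) ≈ 0.6895

0.6895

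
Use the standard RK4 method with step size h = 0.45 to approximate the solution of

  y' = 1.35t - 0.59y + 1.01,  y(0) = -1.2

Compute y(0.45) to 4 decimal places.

-0.3957

RK4: k1 = f(t_n, y_n); k2 = f(t_n + h/2, y_n + (h/2)·k1); k3 = f(t_n + h/2, y_n + (h/2)·k2); k4 = f(t_n + h, y_n + h·k3); y_{n+1} = y_n + (h/6)·(k1 + 2k2 + 2k3 + k4).
t=0.000000, y=-1.200000:
  k1 = f(0.000000, -1.200000) = 1.718000
  k2 = f(0.225000, -0.813450) = 1.793686
  k3 = f(0.225000, -0.796421) = 1.783638
  k4 = f(0.450000, -0.397363) = 1.851944
  y ← -1.200000 + (0.45/6)·(k1 + 2k2 + 2k3 + k4) = -0.395656
y(0.45) ≈ -0.3957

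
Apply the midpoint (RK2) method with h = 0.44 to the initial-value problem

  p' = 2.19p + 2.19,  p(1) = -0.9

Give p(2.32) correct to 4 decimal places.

0.4311

Midpoint: k1 = f(t_n, p_n); k2 = f(t_n + h/2, p_n + (h/2)·k1); p_{n+1} = p_n + h·k2.
t=1.000000, p=-0.900000:
  k1 = f(1.000000, -0.900000) = 0.219000
  k2 = f(1.220000, -0.851820) = 0.324514
  p ← -0.900000 + 0.44·0.324514 = -0.757214
t=1.440000, p=-0.757214:
  k1 = f(1.440000, -0.757214) = 0.531702
  k2 = f(1.660000, -0.640239) = 0.787876
  p ← -0.757214 + 0.44·0.787876 = -0.410548
t=1.880000, p=-0.410548:
  k1 = f(1.880000, -0.410548) = 1.290899
  k2 = f(2.100000, -0.126551) = 1.912854
  p ← -0.410548 + 0.44·1.912854 = 0.431107
p(2.32) ≈ 0.4311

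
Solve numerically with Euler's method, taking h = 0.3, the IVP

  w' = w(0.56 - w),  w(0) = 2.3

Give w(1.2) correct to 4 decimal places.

0.7571

Euler: w_{n+1} = w_n + h·f(s_n, w_n).
s=0.000000, w=2.300000: f=-4.002000 → w ← 2.300000 + 0.3·(-4.002000) = 1.099400
s=0.300000, w=1.099400: f=-0.593016 → w ← 1.099400 + 0.3·(-0.593016) = 0.921495
s=0.600000, w=0.921495: f=-0.333116 → w ← 0.921495 + 0.3·(-0.333116) = 0.821560
s=0.900000, w=0.821560: f=-0.214888 → w ← 0.821560 + 0.3·(-0.214888) = 0.757094
w(1.2) ≈ 0.7571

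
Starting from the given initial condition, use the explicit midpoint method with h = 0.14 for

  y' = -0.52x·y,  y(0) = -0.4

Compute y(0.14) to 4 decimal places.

-0.3980

Midpoint: k1 = f(x_n, y_n); k2 = f(x_n + h/2, y_n + (h/2)·k1); y_{n+1} = y_n + h·k2.
x=0.000000, y=-0.400000:
  k1 = f(0.000000, -0.400000) = 0.000000
  k2 = f(0.070000, -0.400000) = 0.014560
  y ← -0.400000 + 0.14·0.014560 = -0.397962
y(0.14) ≈ -0.3980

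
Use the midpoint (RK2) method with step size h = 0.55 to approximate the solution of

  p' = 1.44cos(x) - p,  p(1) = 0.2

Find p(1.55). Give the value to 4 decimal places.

Midpoint: k1 = f(x_n, p_n); k2 = f(x_n + h/2, p_n + (h/2)·k1); p_{n+1} = p_n + h·k2.
x=1.000000, p=0.200000:
  k1 = f(1.000000, 0.200000) = 0.578035
  k2 = f(1.275000, 0.358960) = 0.060803
  p ← 0.200000 + 0.55·0.060803 = 0.233441
p(1.55) ≈ 0.2334

0.2334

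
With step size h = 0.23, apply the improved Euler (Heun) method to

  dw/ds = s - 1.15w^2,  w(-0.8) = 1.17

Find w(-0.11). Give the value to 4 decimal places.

Heun: k1 = f(s_n, w_n); k2 = f(s_n + h, w_n + h·k1); w_{n+1} = w_n + (h/2)·(k1 + k2).
s=-0.800000, w=1.170000:
  k1 = f(-0.800000, 1.170000) = -2.374235
  k2 = f(-0.570000, 0.623926) = -1.017676
  w ← 1.170000 + (0.23/2)·(-2.374235 + (-1.017676)) = 0.779930
s=-0.570000, w=0.779930:
  k1 = f(-0.570000, 0.779930) = -1.269535
  k2 = f(-0.340000, 0.487937) = -0.613795
  w ← 0.779930 + (0.23/2)·(-1.269535 + (-0.613795)) = 0.563347
s=-0.340000, w=0.563347:
  k1 = f(-0.340000, 0.563347) = -0.704964
  k2 = f(-0.110000, 0.401206) = -0.295111
  w ← 0.563347 + (0.23/2)·(-0.704964 + (-0.295111)) = 0.448339
w(-0.11) ≈ 0.4483

0.4483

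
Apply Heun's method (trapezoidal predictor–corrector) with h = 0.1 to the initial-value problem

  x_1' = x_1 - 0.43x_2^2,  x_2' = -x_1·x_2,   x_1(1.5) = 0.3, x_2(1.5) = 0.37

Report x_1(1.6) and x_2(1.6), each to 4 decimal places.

0.3255, 0.3586

Heun on (x_1,x_2): k1 = f(t_n, state_n); k2 = f(t_n + h, state_n + h·k1); state_{n+1} = state_n + (h/2)·(k1 + k2).
1.500000: (0.300000, 0.370000)
  k1 = (0.241133, -0.111000)
  predictor → (0.324113, 0.358900)
  k2 = (0.268725, -0.116324)
  → (0.325493, 0.358634)
(x_1(1.6), x_2(1.6)) ≈ (0.3255, 0.3586)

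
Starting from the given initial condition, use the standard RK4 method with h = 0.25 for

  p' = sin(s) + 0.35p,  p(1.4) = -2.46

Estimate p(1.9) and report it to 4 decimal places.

-2.3911

RK4: k1 = f(s_n, p_n); k2 = f(s_n + h/2, p_n + (h/2)·k1); k3 = f(s_n + h/2, p_n + (h/2)·k2); k4 = f(s_n + h, p_n + h·k3); p_{n+1} = p_n + (h/6)·(k1 + 2k2 + 2k3 + k4).
s=1.400000, p=-2.460000:
  k1 = f(1.400000, -2.460000) = 0.124450
  k2 = f(1.525000, -2.444444) = 0.143396
  k3 = f(1.525000, -2.442075) = 0.144225
  k4 = f(1.650000, -2.423944) = 0.148485
  p ← -2.460000 + (0.25/6)·(k1 + 2k2 + 2k3 + k4) = -2.424659
s=1.650000, p=-2.424659:
  k1 = f(1.650000, -2.424659) = 0.148234
  k2 = f(1.775000, -2.406130) = 0.137077
  k3 = f(1.775000, -2.407525) = 0.136589
  k4 = f(1.900000, -2.390512) = 0.109621
  p ← -2.424659 + (0.25/6)·(k1 + 2k2 + 2k3 + k4) = -2.391110
p(1.9) ≈ -2.3911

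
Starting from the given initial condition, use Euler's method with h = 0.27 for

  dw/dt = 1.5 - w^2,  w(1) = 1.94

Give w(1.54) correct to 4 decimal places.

Euler: w_{n+1} = w_n + h·f(t_n, w_n).
t=1.000000, w=1.940000: f=-2.263600 → w ← 1.940000 + 0.27·(-2.263600) = 1.328828
t=1.270000, w=1.328828: f=-0.265784 → w ← 1.328828 + 0.27·(-0.265784) = 1.257066
w(1.54) ≈ 1.2571

1.2571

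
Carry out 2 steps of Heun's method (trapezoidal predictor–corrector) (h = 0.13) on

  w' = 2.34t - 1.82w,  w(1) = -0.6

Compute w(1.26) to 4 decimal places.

Heun: k1 = f(t_n, w_n); k2 = f(t_n + h, w_n + h·k1); w_{n+1} = w_n + (h/2)·(k1 + k2).
t=1.000000, w=-0.600000:
  k1 = f(1.000000, -0.600000) = 3.432000
  k2 = f(1.130000, -0.153840) = 2.924189
  w ← -0.600000 + (0.13/2)·(3.432000 + 2.924189) = -0.186848
t=1.130000, w=-0.186848:
  k1 = f(1.130000, -0.186848) = 2.984263
  k2 = f(1.260000, 0.201106) = 2.582386
  w ← -0.186848 + (0.13/2)·(2.984263 + 2.582386) = 0.174984
w(1.26) ≈ 0.1750

0.1750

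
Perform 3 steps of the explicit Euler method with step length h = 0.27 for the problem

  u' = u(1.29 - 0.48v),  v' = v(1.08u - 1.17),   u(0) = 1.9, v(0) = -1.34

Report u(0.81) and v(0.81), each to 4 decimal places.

Euler on (u,v): u_{n+1} = u_n + h·u', v_{n+1} = v_n + h·v'.
0.000000: (1.900000, -1.340000); f=(3.673080, -1.181880) → (2.891732, -1.659108)
0.270000: (2.891732, -1.659108); f=(6.033227, -3.240353) → (4.520703, -2.534003)
0.540000: (4.520703, -2.534003); f=(11.330335, -9.407129) → (7.579893, -5.073928)
(u(0.81), v(0.81)) ≈ (7.5799, -5.0739)

7.5799, -5.0739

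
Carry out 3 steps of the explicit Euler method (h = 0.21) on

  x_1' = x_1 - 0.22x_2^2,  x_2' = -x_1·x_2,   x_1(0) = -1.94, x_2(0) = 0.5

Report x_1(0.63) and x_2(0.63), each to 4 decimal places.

Euler on (x_1,x_2): x_1_{n+1} = x_1_n + h·x_1', x_2_{n+1} = x_2_n + h·x_2'.
0.000000: (-1.940000, 0.500000); f=(-1.995000, 0.970000) → (-2.358950, 0.703700)
0.210000: (-2.358950, 0.703700); f=(-2.467893, 1.659993) → (-2.877207, 1.052299)
0.420000: (-2.877207, 1.052299); f=(-3.120821, 3.027681) → (-3.532580, 1.688112)
(x_1(0.63), x_2(0.63)) ≈ (-3.5326, 1.6881)

-3.5326, 1.6881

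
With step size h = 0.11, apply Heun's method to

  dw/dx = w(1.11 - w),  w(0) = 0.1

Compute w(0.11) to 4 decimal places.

Heun: k1 = f(x_n, w_n); k2 = f(x_n + h, w_n + h·k1); w_{n+1} = w_n + (h/2)·(k1 + k2).
x=0.000000, w=0.100000:
  k1 = f(0.000000, 0.100000) = 0.101000
  k2 = f(0.110000, 0.111110) = 0.110987
  w ← 0.100000 + (0.11/2)·(0.101000 + 0.110987) = 0.111659
w(0.11) ≈ 0.1117

0.1117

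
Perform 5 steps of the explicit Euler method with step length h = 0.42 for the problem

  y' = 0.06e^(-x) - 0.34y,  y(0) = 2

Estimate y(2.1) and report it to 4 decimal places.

Euler: y_{n+1} = y_n + h·f(x_n, y_n).
x=0.000000, y=2.000000: f=-0.620000 → y ← 2.000000 + 0.42·(-0.620000) = 1.739600
x=0.420000, y=1.739600: f=-0.552041 → y ← 1.739600 + 0.42·(-0.552041) = 1.507743
x=0.840000, y=1.507743: f=-0.486730 → y ← 1.507743 + 0.42·(-0.486730) = 1.303316
x=1.260000, y=1.303316: f=-0.426108 → y ← 1.303316 + 0.42·(-0.426108) = 1.124351
x=1.680000, y=1.124351: f=-0.371097 → y ← 1.124351 + 0.42·(-0.371097) = 0.968490
y(2.1) ≈ 0.9685

0.9685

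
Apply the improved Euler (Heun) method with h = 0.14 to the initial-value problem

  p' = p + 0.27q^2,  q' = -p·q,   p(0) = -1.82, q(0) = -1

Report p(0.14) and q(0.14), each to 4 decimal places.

Heun on (p,q): k1 = f(x_n, state_n); k2 = f(x_n + h, state_n + h·k1); state_{n+1} = state_n + (h/2)·(k1 + k2).
0.000000: (-1.820000, -1.000000)
  k1 = (-1.550000, -1.820000)
  predictor → (-2.037000, -1.254800)
  k2 = (-1.611879, -2.556028)
  → (-2.041332, -1.306322)
(p(0.14), q(0.14)) ≈ (-2.0413, -1.3063)

-2.0413, -1.3063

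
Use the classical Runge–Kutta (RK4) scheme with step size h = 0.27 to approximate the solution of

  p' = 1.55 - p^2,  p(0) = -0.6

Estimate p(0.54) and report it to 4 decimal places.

0.1813

RK4: k1 = f(x_n, p_n); k2 = f(x_n + h/2, p_n + (h/2)·k1); k3 = f(x_n + h/2, p_n + (h/2)·k2); k4 = f(x_n + h, p_n + h·k3); p_{n+1} = p_n + (h/6)·(k1 + 2k2 + 2k3 + k4).
x=0.000000, p=-0.600000:
  k1 = f(0.000000, -0.600000) = 1.190000
  k2 = f(0.135000, -0.439350) = 1.356972
  k3 = f(0.135000, -0.416809) = 1.376270
  k4 = f(0.270000, -0.228407) = 1.497830
  p ← -0.600000 + (0.27/6)·(k1 + 2k2 + 2k3 + k4) = -0.233056
x=0.270000, p=-0.233056:
  k1 = f(0.270000, -0.233056) = 1.495685
  k2 = f(0.405000, -0.031138) = 1.549030
  k3 = f(0.405000, -0.023937) = 1.549427
  k4 = f(0.540000, 0.185289) = 1.515668
  p ← -0.233056 + (0.27/6)·(k1 + 2k2 + 2k3 + k4) = 0.181316
p(0.54) ≈ 0.1813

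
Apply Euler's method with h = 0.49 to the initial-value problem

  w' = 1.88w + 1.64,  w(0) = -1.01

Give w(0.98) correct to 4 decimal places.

-1.3804

Euler: w_{n+1} = w_n + h·f(x_n, w_n).
x=0.000000, w=-1.010000: f=-0.258800 → w ← -1.010000 + 0.49·(-0.258800) = -1.136812
x=0.490000, w=-1.136812: f=-0.497207 → w ← -1.136812 + 0.49·(-0.497207) = -1.380443
w(0.98) ≈ -1.3804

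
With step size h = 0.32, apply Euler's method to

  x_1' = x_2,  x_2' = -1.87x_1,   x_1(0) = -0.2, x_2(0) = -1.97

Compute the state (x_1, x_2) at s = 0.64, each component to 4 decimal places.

Euler on (x_1,x_2): x_1_{n+1} = x_1_n + h·x_1', x_2_{n+1} = x_2_n + h·x_2'.
0.000000: (-0.200000, -1.970000); f=(-1.970000, 0.374000) → (-0.830400, -1.850320)
0.320000: (-0.830400, -1.850320); f=(-1.850320, 1.552848) → (-1.422502, -1.353409)
(x_1(0.64), x_2(0.64)) ≈ (-1.4225, -1.3534)

-1.4225, -1.3534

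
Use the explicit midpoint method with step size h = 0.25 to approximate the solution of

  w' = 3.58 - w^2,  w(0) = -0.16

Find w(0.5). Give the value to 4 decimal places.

Midpoint: k1 = f(s_n, w_n); k2 = f(s_n + h/2, w_n + (h/2)·k1); w_{n+1} = w_n + h·k2.
s=0.000000, w=-0.160000:
  k1 = f(0.000000, -0.160000) = 3.554400
  k2 = f(0.125000, 0.284300) = 3.499174
  w ← -0.160000 + 0.25·3.499174 = 0.714793
s=0.250000, w=0.714793:
  k1 = f(0.250000, 0.714793) = 3.069070
  k2 = f(0.375000, 1.098427) = 2.373458
  w ← 0.714793 + 0.25·2.373458 = 1.308158
w(0.5) ≈ 1.3082

1.3082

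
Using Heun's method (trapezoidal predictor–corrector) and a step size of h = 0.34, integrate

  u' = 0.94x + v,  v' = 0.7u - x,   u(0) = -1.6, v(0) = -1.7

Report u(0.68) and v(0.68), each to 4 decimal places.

Heun on (u,v): k1 = f(x_n, state_n); k2 = f(x_n + h, state_n + h·k1); state_{n+1} = state_n + (h/2)·(k1 + k2).
0.000000: (-1.600000, -1.700000)
  k1 = (-1.700000, -1.120000)
  predictor → (-2.178000, -2.080800)
  k2 = (-1.761200, -1.864600)
  → (-2.188404, -2.207382)
0.340000: (-2.188404, -2.207382)
  k1 = (-1.887782, -1.871883)
  predictor → (-2.830250, -2.843822)
  k2 = (-2.204622, -2.661175)
  → (-2.884113, -2.978002)
(u(0.68), v(0.68)) ≈ (-2.8841, -2.9780)

-2.8841, -2.9780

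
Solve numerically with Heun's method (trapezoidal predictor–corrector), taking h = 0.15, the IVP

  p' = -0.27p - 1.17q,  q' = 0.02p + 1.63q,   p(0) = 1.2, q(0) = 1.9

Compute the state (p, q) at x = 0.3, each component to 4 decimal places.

Heun on (p,q): k1 = f(x_n, state_n); k2 = f(x_n + h, state_n + h·k1); state_{n+1} = state_n + (h/2)·(k1 + k2).
0.000000: (1.200000, 1.900000)
  k1 = (-2.547000, 3.121000)
  predictor → (0.817950, 2.368150)
  k2 = (-2.991582, 3.876443)
  → (0.784606, 2.424808)
0.150000: (0.784606, 2.424808)
  k1 = (-3.048869, 3.968130)
  predictor → (0.327276, 3.020028)
  k2 = (-3.621797, 4.929191)
  → (0.284306, 3.092107)
(p(0.3), q(0.3)) ≈ (0.2843, 3.0921)

0.2843, 3.0921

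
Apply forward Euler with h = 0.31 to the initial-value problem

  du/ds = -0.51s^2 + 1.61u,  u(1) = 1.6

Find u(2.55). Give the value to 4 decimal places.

7.7925

Euler: u_{n+1} = u_n + h·f(s_n, u_n).
s=1.000000, u=1.600000: f=2.066000 → u ← 1.600000 + 0.31·2.066000 = 2.240460
s=1.310000, u=2.240460: f=2.731930 → u ← 2.240460 + 0.31·2.731930 = 3.087358
s=1.620000, u=3.087358: f=3.632203 → u ← 3.087358 + 0.31·3.632203 = 4.213341
s=1.930000, u=4.213341: f=4.883780 → u ← 4.213341 + 0.31·4.883780 = 5.727313
s=2.240000, u=5.727313: f=6.661998 → u ← 5.727313 + 0.31·6.661998 = 7.792532
u(2.55) ≈ 7.7925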